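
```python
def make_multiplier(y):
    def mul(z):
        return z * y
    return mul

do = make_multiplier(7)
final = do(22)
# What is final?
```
154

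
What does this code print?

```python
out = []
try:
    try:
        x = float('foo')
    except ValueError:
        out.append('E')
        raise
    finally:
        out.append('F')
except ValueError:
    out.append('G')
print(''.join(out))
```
EFG

finally runs before re-raised exception propagates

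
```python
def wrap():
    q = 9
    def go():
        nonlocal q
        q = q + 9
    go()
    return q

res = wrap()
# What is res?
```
18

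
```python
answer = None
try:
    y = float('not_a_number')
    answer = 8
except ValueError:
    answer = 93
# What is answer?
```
93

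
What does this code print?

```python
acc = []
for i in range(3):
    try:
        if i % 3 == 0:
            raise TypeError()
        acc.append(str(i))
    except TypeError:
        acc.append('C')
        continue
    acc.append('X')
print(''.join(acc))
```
C1X2X

continue in except skips rest of loop body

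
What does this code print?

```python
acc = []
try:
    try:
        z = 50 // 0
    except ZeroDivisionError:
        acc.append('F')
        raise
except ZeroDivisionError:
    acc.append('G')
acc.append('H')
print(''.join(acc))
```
FGH

raise without argument re-raises current exception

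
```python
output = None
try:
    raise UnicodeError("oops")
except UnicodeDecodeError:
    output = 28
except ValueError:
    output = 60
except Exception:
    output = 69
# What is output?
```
60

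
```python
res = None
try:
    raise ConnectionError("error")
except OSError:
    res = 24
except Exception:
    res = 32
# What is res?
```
24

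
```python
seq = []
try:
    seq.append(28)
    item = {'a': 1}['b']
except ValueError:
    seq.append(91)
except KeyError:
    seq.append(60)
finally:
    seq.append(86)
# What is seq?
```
[28, 60, 86]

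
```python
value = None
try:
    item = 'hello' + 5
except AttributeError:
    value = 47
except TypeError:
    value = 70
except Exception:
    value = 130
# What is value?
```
70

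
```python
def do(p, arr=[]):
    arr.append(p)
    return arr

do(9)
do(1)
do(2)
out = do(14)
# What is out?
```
[9, 1, 2, 14]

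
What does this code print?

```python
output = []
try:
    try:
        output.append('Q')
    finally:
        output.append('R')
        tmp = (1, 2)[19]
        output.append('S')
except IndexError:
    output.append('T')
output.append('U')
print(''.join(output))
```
QRTU

Exception in inner finally caught by outer except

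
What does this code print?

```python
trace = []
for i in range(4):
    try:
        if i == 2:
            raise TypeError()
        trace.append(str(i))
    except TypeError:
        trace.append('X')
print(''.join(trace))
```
01X3

Exception on i=2 caught, loop continues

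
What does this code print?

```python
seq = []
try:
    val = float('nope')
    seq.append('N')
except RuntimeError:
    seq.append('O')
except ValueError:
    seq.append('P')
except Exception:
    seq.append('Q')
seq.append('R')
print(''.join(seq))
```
PR

ValueError matches before generic Exception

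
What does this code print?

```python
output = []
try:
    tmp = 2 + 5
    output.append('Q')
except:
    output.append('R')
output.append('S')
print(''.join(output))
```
QS

No exception, try block completes normally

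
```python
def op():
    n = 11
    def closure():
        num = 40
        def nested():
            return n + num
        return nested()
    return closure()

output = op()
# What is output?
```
51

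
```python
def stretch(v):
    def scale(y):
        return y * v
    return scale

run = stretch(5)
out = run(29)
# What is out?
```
145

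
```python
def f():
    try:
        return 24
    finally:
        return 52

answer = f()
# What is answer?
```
52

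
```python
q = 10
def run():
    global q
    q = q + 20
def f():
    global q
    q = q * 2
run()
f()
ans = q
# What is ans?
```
60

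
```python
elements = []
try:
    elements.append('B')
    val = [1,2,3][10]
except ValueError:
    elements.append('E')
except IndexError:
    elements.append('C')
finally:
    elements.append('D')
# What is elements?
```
['B', 'C', 'D']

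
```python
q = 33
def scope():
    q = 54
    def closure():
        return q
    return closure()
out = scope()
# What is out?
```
54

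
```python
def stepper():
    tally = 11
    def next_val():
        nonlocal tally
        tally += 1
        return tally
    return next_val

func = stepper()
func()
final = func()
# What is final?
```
13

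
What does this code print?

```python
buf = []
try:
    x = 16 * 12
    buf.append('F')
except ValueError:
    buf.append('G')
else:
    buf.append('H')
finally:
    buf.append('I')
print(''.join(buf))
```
FHI

else runs before finally when no exception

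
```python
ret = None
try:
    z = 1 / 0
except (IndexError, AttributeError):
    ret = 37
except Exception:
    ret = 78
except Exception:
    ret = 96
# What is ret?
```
78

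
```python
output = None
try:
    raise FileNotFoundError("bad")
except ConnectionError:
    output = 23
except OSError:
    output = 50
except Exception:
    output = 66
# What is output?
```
50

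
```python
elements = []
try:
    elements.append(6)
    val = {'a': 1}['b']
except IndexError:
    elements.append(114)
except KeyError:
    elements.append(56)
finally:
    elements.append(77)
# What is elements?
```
[6, 56, 77]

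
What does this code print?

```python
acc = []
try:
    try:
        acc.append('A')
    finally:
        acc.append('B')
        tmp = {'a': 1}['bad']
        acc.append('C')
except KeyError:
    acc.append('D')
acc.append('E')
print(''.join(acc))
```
ABDE

Exception in inner finally caught by outer except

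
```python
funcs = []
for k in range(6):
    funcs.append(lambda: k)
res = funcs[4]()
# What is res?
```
5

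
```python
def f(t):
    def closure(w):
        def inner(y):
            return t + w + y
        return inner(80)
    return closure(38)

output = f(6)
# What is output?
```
124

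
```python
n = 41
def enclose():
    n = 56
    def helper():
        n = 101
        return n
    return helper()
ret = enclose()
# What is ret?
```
101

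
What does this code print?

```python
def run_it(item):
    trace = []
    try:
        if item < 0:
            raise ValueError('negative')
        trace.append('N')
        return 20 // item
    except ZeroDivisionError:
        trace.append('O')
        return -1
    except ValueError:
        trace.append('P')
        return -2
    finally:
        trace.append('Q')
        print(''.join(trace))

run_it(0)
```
NOQ

item=0 causes ZeroDivisionError, caught, finally prints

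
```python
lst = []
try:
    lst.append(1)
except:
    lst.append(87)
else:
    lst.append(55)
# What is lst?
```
[1, 55]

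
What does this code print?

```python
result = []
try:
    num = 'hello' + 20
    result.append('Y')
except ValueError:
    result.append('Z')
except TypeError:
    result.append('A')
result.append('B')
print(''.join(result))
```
AB

TypeError is caught by its specific handler, not ValueError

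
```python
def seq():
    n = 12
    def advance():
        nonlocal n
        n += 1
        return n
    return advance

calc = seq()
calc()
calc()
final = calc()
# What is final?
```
15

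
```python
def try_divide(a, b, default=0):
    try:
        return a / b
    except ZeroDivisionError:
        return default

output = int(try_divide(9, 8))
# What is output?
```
1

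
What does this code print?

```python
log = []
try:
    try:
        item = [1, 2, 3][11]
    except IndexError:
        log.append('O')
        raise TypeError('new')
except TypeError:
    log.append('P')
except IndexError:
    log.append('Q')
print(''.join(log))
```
OP

New TypeError raised, caught by outer TypeError handler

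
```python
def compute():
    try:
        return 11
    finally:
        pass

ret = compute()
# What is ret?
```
11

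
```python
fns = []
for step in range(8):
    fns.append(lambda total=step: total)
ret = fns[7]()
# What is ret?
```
7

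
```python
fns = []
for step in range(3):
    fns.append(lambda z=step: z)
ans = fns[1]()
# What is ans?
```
1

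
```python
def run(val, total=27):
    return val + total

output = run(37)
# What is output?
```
64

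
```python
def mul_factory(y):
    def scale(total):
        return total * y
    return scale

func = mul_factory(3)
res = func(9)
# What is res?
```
27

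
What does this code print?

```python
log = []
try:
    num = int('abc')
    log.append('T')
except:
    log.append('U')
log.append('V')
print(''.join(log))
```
UV

Exception raised in try, caught by bare except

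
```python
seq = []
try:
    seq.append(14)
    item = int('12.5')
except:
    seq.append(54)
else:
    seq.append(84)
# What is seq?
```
[14, 54]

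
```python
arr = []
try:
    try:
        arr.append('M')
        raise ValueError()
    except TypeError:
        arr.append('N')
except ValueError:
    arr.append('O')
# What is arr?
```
['M', 'O']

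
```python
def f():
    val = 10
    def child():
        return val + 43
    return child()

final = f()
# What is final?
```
53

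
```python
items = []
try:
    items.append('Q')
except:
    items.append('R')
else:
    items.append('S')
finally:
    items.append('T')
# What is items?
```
['Q', 'S', 'T']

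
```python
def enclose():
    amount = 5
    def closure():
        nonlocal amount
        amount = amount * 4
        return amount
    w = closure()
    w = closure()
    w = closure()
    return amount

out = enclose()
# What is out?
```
320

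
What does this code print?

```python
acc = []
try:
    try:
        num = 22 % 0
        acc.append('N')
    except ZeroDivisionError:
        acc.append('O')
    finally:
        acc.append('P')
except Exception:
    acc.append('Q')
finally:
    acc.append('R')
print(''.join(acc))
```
OPR

Both finally blocks run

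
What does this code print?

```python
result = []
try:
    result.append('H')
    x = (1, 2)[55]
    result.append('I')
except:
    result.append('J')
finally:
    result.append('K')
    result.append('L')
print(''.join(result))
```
HJKL

Code before exception runs, then except, then all of finally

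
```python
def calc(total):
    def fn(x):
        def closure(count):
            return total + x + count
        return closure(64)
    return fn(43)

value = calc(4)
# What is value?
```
111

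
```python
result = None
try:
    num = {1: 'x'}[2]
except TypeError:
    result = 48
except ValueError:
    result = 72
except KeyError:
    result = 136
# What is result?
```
136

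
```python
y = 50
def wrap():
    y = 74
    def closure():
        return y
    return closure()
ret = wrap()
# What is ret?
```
74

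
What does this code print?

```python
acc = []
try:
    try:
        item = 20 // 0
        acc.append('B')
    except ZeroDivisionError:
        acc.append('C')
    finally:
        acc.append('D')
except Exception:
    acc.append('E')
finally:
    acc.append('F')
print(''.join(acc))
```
CDF

Both finally blocks run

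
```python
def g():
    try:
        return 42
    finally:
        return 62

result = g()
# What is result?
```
62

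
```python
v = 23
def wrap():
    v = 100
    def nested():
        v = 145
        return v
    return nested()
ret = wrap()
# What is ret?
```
145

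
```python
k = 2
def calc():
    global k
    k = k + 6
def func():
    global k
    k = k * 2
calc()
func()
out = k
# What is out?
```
16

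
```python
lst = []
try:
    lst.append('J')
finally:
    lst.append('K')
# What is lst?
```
['J', 'K']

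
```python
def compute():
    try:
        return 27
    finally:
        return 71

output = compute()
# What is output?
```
71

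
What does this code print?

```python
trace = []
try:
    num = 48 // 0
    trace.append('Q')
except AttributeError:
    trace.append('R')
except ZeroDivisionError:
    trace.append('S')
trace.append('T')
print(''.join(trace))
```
ST

ZeroDivisionError is caught by its specific handler, not AttributeError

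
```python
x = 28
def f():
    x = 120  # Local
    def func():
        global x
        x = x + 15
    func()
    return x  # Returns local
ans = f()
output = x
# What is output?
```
43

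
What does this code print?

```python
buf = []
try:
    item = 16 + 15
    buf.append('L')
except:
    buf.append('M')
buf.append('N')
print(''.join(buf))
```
LN

No exception, try block completes normally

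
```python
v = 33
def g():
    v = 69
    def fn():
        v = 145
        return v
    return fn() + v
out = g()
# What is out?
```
214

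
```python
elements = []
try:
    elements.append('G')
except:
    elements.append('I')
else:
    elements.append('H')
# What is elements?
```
['G', 'H']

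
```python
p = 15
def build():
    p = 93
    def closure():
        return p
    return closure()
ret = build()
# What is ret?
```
93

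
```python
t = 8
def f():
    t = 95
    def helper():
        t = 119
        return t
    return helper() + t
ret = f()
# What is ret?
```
214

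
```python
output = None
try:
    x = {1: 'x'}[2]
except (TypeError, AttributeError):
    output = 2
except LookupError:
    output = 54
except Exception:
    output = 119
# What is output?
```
54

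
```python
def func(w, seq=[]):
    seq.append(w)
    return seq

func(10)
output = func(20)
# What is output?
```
[10, 20]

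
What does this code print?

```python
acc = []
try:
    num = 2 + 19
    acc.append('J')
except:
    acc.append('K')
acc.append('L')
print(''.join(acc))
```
JL

No exception, try block completes normally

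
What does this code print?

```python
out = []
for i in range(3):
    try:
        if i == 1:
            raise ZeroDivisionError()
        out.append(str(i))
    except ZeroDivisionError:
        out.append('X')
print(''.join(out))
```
0X2

Exception on i=1 caught, loop continues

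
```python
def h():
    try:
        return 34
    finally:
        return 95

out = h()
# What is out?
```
95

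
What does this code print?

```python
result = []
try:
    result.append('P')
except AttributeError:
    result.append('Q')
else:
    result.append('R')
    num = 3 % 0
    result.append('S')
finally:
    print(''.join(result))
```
PR

Try succeeds, else appends 'R', ZeroDivisionError in else is uncaught, finally prints before exception propagates ('S' never appended)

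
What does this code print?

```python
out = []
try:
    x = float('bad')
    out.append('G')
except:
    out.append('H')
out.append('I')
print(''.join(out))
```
HI

Exception raised in try, caught by bare except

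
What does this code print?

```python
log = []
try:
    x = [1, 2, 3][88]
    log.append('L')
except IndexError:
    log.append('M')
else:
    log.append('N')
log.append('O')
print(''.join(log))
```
MO

else block skipped when exception is caught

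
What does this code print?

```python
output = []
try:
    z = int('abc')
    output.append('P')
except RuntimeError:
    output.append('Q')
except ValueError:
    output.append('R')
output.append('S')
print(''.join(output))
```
RS

ValueError is caught by its specific handler, not RuntimeError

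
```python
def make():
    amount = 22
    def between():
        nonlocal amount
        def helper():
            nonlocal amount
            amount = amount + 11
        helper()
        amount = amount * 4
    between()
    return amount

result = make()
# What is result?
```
132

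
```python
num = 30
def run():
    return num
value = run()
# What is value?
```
30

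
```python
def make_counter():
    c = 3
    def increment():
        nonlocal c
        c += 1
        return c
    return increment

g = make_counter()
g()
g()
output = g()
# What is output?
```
6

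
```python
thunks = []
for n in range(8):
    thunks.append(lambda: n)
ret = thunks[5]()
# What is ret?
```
7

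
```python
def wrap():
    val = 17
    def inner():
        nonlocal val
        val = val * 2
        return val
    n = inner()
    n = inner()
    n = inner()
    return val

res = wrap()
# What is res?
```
136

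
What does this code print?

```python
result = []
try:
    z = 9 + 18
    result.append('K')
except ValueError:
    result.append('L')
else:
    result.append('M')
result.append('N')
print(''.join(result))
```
KMN

else block runs when no exception occurs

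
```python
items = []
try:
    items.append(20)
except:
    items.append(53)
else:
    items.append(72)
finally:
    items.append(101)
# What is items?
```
[20, 72, 101]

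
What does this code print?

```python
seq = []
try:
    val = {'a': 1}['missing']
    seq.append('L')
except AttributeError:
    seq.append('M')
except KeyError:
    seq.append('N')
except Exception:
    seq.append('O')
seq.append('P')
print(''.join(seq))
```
NP

KeyError matches before generic Exception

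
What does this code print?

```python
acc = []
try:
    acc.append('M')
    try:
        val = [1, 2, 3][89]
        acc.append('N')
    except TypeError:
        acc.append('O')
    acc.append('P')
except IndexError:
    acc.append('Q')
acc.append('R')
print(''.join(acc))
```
MQR

Inner handler doesn't match, propagates to outer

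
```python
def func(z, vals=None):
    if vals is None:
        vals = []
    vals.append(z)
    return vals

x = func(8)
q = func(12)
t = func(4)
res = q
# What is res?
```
[12]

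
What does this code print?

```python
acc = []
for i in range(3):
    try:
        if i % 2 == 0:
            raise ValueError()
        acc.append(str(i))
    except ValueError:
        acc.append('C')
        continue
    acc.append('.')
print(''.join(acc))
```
C1.C

continue in except skips rest of loop body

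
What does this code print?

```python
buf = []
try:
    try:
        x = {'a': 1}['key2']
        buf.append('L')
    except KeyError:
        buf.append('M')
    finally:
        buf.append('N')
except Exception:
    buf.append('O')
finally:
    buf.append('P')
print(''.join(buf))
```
MNP

Both finally blocks run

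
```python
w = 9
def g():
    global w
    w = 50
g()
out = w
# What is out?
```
50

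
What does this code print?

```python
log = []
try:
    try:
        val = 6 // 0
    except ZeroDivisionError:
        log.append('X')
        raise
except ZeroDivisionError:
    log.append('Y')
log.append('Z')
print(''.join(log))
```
XYZ

raise without argument re-raises current exception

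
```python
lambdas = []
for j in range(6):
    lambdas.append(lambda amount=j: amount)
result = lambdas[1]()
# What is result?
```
1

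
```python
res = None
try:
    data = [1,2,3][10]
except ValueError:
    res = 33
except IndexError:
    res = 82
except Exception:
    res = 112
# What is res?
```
82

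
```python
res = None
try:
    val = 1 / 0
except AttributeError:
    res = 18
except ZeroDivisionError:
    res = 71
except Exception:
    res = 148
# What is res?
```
71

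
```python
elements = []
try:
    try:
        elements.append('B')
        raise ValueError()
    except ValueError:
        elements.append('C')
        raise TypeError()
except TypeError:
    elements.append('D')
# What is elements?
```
['B', 'C', 'D']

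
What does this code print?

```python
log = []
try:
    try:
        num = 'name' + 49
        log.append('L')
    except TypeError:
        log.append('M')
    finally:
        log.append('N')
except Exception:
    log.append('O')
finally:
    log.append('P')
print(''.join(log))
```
MNP

Both finally blocks run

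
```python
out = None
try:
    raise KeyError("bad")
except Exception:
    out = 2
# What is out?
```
2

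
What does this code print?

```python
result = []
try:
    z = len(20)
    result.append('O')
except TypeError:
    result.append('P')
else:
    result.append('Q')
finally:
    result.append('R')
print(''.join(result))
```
PR

Exception: except runs, else skipped, finally runs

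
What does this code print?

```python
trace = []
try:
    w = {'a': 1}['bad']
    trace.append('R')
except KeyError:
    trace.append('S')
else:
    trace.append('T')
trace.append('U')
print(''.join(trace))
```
SU

else block skipped when exception is caught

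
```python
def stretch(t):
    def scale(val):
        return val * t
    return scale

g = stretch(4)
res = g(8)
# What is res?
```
32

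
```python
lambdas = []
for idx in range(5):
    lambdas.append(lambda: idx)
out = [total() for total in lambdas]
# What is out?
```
[4, 4, 4, 4, 4]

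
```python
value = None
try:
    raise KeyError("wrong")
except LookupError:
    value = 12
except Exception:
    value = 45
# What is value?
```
12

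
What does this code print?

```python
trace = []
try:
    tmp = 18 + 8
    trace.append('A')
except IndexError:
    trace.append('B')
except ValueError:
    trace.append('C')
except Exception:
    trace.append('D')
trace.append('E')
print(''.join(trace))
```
AE

No exception, try block completes normally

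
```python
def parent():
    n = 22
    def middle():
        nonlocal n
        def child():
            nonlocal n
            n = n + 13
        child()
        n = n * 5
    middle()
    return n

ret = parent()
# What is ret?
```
175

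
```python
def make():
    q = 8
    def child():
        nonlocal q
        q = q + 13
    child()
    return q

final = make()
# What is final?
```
21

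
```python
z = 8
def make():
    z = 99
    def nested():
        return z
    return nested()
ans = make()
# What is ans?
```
99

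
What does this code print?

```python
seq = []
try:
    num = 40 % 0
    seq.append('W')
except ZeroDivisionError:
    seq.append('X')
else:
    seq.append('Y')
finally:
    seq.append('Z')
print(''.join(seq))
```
XZ

Exception: except runs, else skipped, finally runs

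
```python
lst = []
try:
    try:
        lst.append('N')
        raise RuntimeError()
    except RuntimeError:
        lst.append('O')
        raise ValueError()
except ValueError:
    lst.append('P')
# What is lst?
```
['N', 'O', 'P']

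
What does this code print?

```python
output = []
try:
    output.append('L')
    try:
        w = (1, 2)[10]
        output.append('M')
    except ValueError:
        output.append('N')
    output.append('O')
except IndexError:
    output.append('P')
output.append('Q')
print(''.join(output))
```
LPQ

Inner handler doesn't match, propagates to outer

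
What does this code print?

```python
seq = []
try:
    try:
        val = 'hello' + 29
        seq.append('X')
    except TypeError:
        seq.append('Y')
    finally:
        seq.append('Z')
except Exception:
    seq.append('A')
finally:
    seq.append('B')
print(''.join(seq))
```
YZB

Both finally blocks run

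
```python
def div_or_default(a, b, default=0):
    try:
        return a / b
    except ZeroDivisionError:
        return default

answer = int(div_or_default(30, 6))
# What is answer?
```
5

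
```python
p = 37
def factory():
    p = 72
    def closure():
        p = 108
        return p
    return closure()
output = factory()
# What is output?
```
108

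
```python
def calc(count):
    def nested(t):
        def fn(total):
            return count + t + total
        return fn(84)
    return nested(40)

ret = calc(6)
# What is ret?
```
130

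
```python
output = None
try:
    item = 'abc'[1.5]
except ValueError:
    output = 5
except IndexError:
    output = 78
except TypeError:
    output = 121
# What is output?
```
121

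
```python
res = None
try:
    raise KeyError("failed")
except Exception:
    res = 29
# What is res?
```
29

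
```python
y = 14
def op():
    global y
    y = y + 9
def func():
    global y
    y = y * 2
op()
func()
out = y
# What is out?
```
46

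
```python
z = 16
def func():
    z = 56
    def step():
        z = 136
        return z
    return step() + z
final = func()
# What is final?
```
192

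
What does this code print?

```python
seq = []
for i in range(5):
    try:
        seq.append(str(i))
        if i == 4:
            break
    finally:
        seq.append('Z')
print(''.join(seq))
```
0Z1Z2Z3Z4Z

finally runs even when breaking out of loop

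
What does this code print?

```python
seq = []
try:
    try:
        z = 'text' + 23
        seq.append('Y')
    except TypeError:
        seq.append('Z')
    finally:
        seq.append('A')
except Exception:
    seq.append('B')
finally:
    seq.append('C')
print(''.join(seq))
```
ZAC

Both finally blocks run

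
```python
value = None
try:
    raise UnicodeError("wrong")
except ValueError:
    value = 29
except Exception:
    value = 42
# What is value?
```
29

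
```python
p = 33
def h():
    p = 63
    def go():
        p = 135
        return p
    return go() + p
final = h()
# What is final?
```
198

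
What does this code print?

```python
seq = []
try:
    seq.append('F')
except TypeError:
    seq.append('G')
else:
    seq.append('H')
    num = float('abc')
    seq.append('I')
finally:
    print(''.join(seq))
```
FH

Try succeeds, else appends 'H', ValueError in else is uncaught, finally prints before exception propagates ('I' never appended)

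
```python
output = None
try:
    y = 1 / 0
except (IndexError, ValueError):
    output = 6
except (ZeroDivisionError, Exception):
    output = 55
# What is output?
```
55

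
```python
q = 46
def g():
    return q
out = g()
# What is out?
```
46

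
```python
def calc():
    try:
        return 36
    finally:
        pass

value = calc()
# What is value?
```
36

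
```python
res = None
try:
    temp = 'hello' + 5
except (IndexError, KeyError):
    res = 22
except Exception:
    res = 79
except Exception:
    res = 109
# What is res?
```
79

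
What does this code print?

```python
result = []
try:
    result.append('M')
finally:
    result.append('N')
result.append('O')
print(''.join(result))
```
MNO

try/finally without except, no exception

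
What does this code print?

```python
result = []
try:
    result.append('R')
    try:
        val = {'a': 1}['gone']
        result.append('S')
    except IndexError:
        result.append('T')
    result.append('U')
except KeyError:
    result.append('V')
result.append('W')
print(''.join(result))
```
RVW

Inner handler doesn't match, propagates to outer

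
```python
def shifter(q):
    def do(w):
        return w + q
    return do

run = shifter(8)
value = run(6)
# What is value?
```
14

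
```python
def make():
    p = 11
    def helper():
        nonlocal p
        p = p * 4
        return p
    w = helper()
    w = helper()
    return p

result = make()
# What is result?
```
176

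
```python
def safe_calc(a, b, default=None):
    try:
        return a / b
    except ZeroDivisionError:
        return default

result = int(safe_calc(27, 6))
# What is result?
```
4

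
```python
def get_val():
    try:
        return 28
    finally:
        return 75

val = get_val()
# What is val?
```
75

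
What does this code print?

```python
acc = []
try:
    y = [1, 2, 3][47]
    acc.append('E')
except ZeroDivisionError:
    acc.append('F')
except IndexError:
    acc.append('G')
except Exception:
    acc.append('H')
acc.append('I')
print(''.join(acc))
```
GI

IndexError matches before generic Exception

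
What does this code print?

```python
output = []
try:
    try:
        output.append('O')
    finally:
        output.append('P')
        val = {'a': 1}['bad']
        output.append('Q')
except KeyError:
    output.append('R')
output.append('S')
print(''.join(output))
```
OPRS

Exception in inner finally caught by outer except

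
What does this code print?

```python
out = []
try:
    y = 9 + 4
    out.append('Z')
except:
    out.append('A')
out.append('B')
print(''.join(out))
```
ZB

No exception, try block completes normally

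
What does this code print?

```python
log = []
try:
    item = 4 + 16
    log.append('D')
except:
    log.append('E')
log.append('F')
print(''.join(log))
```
DF

No exception, try block completes normally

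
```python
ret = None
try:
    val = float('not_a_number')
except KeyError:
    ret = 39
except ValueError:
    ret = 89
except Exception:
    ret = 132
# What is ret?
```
89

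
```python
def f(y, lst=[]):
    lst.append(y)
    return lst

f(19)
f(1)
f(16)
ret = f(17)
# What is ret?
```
[19, 1, 16, 17]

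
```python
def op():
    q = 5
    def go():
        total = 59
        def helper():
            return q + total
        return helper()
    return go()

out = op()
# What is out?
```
64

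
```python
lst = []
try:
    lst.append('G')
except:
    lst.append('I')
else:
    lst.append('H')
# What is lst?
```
['G', 'H']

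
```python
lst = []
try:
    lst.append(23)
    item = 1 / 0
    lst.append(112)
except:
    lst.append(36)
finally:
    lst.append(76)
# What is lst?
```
[23, 36, 76]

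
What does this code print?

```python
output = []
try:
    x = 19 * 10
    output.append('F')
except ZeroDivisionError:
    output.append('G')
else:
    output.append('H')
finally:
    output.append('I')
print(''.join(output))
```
FHI

else runs before finally when no exception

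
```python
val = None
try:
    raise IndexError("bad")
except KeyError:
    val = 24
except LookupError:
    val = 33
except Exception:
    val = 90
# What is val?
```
33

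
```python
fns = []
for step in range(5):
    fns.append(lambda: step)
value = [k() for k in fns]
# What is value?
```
[4, 4, 4, 4, 4]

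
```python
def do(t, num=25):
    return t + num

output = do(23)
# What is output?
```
48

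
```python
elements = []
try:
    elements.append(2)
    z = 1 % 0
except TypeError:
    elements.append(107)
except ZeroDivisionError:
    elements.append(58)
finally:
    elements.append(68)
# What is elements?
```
[2, 58, 68]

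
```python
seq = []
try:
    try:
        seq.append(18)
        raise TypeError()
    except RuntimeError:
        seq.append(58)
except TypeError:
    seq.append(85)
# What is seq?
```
[18, 85]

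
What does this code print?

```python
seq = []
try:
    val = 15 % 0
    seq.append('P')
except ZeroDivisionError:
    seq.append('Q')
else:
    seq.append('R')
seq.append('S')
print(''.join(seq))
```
QS

else block skipped when exception is caught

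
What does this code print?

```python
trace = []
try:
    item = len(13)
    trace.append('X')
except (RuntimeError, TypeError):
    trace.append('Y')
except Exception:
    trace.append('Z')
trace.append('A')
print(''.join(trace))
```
YA

TypeError matches tuple containing it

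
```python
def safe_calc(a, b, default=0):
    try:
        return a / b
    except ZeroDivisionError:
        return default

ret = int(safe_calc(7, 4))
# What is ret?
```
1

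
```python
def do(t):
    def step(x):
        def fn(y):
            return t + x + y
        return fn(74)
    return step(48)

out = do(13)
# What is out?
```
135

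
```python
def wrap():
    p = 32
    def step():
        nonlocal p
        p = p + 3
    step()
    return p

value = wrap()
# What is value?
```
35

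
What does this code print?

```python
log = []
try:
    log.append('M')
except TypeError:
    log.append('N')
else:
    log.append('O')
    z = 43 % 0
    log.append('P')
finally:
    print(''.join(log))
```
MO

Try succeeds, else appends 'O', ZeroDivisionError in else is uncaught, finally prints before exception propagates ('P' never appended)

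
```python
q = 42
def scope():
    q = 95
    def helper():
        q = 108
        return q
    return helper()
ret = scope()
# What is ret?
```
108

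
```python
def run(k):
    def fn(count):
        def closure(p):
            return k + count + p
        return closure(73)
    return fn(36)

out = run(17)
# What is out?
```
126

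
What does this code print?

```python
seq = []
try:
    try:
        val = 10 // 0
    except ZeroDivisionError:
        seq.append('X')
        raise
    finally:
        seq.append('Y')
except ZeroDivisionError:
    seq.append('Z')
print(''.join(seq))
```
XYZ

finally runs before re-raised exception propagates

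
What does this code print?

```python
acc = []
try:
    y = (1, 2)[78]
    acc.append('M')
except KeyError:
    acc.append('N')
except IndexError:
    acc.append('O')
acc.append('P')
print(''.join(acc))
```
OP

IndexError is caught by its specific handler, not KeyError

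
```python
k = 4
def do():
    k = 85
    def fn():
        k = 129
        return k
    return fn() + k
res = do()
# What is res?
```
214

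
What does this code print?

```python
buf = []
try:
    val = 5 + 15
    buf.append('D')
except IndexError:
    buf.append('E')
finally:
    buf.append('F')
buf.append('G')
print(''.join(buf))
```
DFG

finally runs after normal execution too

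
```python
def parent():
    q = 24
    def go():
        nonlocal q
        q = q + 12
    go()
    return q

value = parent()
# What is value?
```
36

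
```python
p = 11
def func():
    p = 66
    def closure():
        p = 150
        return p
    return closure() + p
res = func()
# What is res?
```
216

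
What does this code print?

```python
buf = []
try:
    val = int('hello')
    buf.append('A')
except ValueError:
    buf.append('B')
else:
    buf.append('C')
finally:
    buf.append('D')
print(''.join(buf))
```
BD

Exception: except runs, else skipped, finally runs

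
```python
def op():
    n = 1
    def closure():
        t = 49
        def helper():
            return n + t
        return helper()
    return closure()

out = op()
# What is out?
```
50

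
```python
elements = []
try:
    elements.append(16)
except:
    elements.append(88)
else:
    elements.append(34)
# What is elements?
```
[16, 34]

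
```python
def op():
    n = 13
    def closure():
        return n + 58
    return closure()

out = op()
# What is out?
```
71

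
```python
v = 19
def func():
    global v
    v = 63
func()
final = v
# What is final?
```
63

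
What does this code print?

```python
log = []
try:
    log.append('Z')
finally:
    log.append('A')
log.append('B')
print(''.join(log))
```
ZAB

try/finally without except, no exception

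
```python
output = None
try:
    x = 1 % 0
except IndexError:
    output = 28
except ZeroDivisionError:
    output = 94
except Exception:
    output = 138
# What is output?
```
94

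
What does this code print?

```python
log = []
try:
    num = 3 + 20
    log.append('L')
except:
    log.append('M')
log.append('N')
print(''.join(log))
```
LN

No exception, try block completes normally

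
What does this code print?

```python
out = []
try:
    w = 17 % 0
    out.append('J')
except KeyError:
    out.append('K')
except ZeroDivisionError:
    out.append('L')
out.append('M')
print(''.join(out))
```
LM

ZeroDivisionError is caught by its specific handler, not KeyError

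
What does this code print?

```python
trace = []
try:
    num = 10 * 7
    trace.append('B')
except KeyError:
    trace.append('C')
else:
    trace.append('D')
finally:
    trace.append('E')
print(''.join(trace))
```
BDE

else runs before finally when no exception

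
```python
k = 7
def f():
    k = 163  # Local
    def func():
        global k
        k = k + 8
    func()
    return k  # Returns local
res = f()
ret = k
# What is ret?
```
15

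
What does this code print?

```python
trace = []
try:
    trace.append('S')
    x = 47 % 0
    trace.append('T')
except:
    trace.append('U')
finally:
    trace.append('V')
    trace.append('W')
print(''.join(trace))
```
SUVW

Code before exception runs, then except, then all of finally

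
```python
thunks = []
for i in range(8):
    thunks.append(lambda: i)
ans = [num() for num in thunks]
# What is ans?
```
[7, 7, 7, 7, 7, 7, 7, 7]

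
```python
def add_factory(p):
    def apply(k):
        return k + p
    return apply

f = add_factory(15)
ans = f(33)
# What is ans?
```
48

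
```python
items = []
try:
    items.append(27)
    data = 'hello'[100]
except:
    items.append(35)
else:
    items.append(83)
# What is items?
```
[27, 35]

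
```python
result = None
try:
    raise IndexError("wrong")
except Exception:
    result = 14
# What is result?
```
14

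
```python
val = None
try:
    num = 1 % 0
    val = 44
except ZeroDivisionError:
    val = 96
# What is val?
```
96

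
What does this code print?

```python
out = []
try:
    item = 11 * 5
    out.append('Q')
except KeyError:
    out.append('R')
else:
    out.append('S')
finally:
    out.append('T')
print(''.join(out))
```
QST

else runs before finally when no exception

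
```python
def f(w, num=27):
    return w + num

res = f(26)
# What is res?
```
53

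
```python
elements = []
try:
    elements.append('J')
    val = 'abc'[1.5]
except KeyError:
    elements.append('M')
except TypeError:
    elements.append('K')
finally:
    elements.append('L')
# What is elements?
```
['J', 'K', 'L']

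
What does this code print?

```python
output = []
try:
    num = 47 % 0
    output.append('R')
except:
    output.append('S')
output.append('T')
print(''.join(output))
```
ST

Exception raised in try, caught by bare except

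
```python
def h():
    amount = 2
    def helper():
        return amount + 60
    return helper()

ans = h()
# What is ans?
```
62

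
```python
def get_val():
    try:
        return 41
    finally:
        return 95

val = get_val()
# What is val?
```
95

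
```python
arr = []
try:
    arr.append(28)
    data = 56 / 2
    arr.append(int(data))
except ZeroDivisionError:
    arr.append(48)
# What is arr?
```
[28, 28]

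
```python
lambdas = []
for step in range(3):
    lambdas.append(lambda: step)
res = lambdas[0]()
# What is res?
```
2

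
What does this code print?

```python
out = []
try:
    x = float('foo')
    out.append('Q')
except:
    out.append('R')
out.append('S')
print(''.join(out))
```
RS

Exception raised in try, caught by bare except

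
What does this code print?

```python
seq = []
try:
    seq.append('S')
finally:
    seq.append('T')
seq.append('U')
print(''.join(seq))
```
STU

try/finally without except, no exception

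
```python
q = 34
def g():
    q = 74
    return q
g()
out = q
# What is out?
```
34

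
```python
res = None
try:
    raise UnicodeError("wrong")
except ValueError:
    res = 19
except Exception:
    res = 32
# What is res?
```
19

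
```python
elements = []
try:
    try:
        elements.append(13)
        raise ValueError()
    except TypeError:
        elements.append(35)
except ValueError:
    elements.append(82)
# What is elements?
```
[13, 82]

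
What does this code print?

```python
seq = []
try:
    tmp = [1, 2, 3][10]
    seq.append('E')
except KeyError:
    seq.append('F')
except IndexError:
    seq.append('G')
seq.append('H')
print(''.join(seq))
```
GH

IndexError is caught by its specific handler, not KeyError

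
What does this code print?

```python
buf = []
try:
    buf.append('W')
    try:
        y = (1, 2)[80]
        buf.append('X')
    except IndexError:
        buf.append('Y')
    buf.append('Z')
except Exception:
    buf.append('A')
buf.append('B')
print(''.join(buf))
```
WYZB

Inner exception caught by inner handler, outer continues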